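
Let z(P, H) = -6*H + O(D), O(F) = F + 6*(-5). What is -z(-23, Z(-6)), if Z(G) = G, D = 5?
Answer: -11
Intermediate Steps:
O(F) = -30 + F (O(F) = F - 30 = -30 + F)
z(P, H) = -25 - 6*H (z(P, H) = -6*H + (-30 + 5) = -6*H - 25 = -25 - 6*H)
-z(-23, Z(-6)) = -(-25 - 6*(-6)) = -(-25 + 36) = -1*11 = -11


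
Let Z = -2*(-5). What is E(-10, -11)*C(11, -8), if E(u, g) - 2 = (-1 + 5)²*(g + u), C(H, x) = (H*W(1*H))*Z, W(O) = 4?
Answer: -146960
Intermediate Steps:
Z = 10
C(H, x) = 40*H (C(H, x) = (H*4)*10 = (4*H)*10 = 40*H)
E(u, g) = 2 + 16*g + 16*u (E(u, g) = 2 + (-1 + 5)²*(g + u) = 2 + 4²*(g + u) = 2 + 16*(g + u) = 2 + (16*g + 16*u) = 2 + 16*g + 16*u)
E(-10, -11)*C(11, -8) = (2 + 16*(-11) + 16*(-10))*(40*11) = (2 - 176 - 160)*440 = -334*440 = -146960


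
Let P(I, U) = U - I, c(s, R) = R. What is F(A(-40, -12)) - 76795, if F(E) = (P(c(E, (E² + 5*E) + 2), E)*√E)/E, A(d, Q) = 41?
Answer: -76795 - 1847*√41/41 ≈ -77084.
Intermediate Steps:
F(E) = (-2 - E² - 4*E)/√E (F(E) = ((E - ((E² + 5*E) + 2))*√E)/E = ((E - (2 + E² + 5*E))*√E)/E = ((E + (-2 - E² - 5*E))*√E)/E = ((-2 - E² - 4*E)*√E)/E = (√E*(-2 - E² - 4*E))/E = (-2 - E² - 4*E)/√E)
F(A(-40, -12)) - 76795 = (-2 - 1*41² - 4*41)/√41 - 76795 = (√41/41)*(-2 - 1*1681 - 164) - 76795 = (√41/41)*(-2 - 1681 - 164) - 76795 = (√41/41)*(-1847) - 76795 = -1847*√41/41 - 76795 = -76795 - 1847*√41/41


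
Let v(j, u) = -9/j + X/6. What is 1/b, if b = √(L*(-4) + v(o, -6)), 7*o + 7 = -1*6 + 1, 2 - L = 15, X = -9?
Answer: 2*√223/223 ≈ 0.13393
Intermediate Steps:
L = -13 (L = 2 - 1*15 = 2 - 15 = -13)
o = -12/7 (o = -1 + (-1*6 + 1)/7 = -1 + (-6 + 1)/7 = -1 + (⅐)*(-5) = -1 - 5/7 = -12/7 ≈ -1.7143)
v(j, u) = -3/2 - 9/j (v(j, u) = -9/j - 9/6 = -9/j - 9*⅙ = -9/j - 3/2 = -3/2 - 9/j)
b = √223/2 (b = √(-13*(-4) + (-3/2 - 9/(-12/7))) = √(52 + (-3/2 - 9*(-7/12))) = √(52 + (-3/2 + 21/4)) = √(52 + 15/4) = √(223/4) = √223/2 ≈ 7.4666)
1/b = 1/(√223/2) = 2*√223/223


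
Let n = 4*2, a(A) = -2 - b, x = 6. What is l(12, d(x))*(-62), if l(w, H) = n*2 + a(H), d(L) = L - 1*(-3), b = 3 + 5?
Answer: -372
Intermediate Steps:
b = 8
a(A) = -10 (a(A) = -2 - 1*8 = -2 - 8 = -10)
n = 8
d(L) = 3 + L (d(L) = L + 3 = 3 + L)
l(w, H) = 6 (l(w, H) = 8*2 - 10 = 16 - 10 = 6)
l(12, d(x))*(-62) = 6*(-62) = -372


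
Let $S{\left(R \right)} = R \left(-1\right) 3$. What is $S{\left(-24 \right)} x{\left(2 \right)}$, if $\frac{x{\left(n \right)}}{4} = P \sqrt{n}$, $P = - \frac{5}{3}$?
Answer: $- 480 \sqrt{2} \approx -678.82$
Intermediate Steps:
$S{\left(R \right)} = - 3 R$ ($S{\left(R \right)} = - R 3 = - 3 R$)
$P = - \frac{5}{3}$ ($P = \left(-5\right) \frac{1}{3} = - \frac{5}{3} \approx -1.6667$)
$x{\left(n \right)} = - \frac{20 \sqrt{n}}{3}$ ($x{\left(n \right)} = 4 \left(- \frac{5 \sqrt{n}}{3}\right) = - \frac{20 \sqrt{n}}{3}$)
$S{\left(-24 \right)} x{\left(2 \right)} = \left(-3\right) \left(-24\right) \left(- \frac{20 \sqrt{2}}{3}\right) = 72 \left(- \frac{20 \sqrt{2}}{3}\right) = - 480 \sqrt{2}$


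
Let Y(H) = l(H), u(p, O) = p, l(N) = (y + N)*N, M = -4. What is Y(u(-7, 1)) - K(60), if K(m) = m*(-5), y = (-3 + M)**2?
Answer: 6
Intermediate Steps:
y = 49 (y = (-3 - 4)**2 = (-7)**2 = 49)
l(N) = N*(49 + N) (l(N) = (49 + N)*N = N*(49 + N))
K(m) = -5*m
Y(H) = H*(49 + H)
Y(u(-7, 1)) - K(60) = -7*(49 - 7) - (-5)*60 = -7*42 - 1*(-300) = -294 + 300 = 6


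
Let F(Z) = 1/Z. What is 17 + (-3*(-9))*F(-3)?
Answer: 8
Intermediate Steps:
17 + (-3*(-9))*F(-3) = 17 - 3*(-9)/(-3) = 17 + 27*(-⅓) = 17 - 9 = 8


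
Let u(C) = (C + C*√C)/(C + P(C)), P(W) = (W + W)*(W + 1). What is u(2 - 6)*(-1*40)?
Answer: 8 + 16*I ≈ 8.0 + 16.0*I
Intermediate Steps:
P(W) = 2*W*(1 + W) (P(W) = (2*W)*(1 + W) = 2*W*(1 + W))
u(C) = (C + C^(3/2))/(C + 2*C*(1 + C)) (u(C) = (C + C*√C)/(C + 2*C*(1 + C)) = (C + C^(3/2))/(C + 2*C*(1 + C)))
u(2 - 6)*(-1*40) = ((1 + √(2 - 6))/(3 + 2*(2 - 6)))*(-1*40) = ((1 + √(-4))/(3 + 2*(-4)))*(-40) = ((1 + 2*I)/(3 - 8))*(-40) = ((1 + 2*I)/(-5))*(-40) = -(1 + 2*I)/5*(-40) = (-⅕ - 2*I/5)*(-40) = 8 + 16*I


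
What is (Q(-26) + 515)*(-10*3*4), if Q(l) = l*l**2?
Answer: 2047320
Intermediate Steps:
Q(l) = l**3
(Q(-26) + 515)*(-10*3*4) = ((-26)**3 + 515)*(-10*3*4) = (-17576 + 515)*(-30*4) = -17061*(-120) = 2047320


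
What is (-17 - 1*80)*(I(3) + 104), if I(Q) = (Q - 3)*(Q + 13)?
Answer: -10088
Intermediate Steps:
I(Q) = (-3 + Q)*(13 + Q)
(-17 - 1*80)*(I(3) + 104) = (-17 - 1*80)*((-39 + 3² + 10*3) + 104) = (-17 - 80)*((-39 + 9 + 30) + 104) = -97*(0 + 104) = -97*104 = -10088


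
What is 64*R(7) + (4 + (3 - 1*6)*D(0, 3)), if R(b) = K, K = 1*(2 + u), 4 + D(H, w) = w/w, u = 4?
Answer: 397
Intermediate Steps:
D(H, w) = -3 (D(H, w) = -4 + w/w = -4 + 1 = -3)
K = 6 (K = 1*(2 + 4) = 1*6 = 6)
R(b) = 6
64*R(7) + (4 + (3 - 1*6)*D(0, 3)) = 64*6 + (4 + (3 - 1*6)*(-3)) = 384 + (4 + (3 - 6)*(-3)) = 384 + (4 - 3*(-3)) = 384 + (4 + 9) = 384 + 13 = 397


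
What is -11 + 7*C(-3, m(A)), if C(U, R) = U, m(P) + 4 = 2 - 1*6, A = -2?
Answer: -32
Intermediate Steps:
m(P) = -8 (m(P) = -4 + (2 - 1*6) = -4 + (2 - 6) = -4 - 4 = -8)
-11 + 7*C(-3, m(A)) = -11 + 7*(-3) = -11 - 21 = -32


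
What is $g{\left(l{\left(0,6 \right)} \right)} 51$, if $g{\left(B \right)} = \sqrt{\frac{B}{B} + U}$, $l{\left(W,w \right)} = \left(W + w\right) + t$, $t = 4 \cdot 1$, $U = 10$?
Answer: $51 \sqrt{11} \approx 169.15$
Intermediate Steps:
$t = 4$
$l{\left(W,w \right)} = 4 + W + w$ ($l{\left(W,w \right)} = \left(W + w\right) + 4 = 4 + W + w$)
$g{\left(B \right)} = \sqrt{11}$ ($g{\left(B \right)} = \sqrt{\frac{B}{B} + 10} = \sqrt{1 + 10} = \sqrt{11}$)
$g{\left(l{\left(0,6 \right)} \right)} 51 = \sqrt{11} \cdot 51 = 51 \sqrt{11}$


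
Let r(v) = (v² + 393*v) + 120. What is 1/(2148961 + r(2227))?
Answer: 1/7983821 ≈ 1.2525e-7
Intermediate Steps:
r(v) = 120 + v² + 393*v
1/(2148961 + r(2227)) = 1/(2148961 + (120 + 2227² + 393*2227)) = 1/(2148961 + (120 + 4959529 + 875211)) = 1/(2148961 + 5834860) = 1/7983821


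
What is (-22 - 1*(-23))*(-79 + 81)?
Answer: 2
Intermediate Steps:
(-22 - 1*(-23))*(-79 + 81) = (-22 + 23)*2 = 1*2 = 2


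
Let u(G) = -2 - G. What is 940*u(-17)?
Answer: 14100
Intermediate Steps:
940*u(-17) = 940*(-2 - 1*(-17)) = 940*(-2 + 17) = 940*15 = 14100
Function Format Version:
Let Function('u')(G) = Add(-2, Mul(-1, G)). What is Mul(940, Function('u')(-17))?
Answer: 14100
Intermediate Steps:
Mul(940, Function('u')(-17)) = Mul(940, Add(-2, Mul(-1, -17))) = Mul(940, Add(-2, 17)) = Mul(940, 15) = 14100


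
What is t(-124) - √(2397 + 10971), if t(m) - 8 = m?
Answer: -116 - 2*√3342 ≈ -231.62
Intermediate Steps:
t(m) = 8 + m
t(-124) - √(2397 + 10971) = (8 - 124) - √(2397 + 10971) = -116 - √13368 = -116 - 2*√3342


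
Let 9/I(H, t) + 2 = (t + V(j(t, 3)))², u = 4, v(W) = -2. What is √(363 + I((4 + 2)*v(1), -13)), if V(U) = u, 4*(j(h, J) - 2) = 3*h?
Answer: √2266194/79 ≈ 19.056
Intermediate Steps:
j(h, J) = 2 + 3*h/4 (j(h, J) = 2 + (3*h)/4 = 2 + 3*h/4)
V(U) = 4
I(H, t) = 9/(-2 + (4 + t)²) (I(H, t) = 9/(-2 + (t + 4)²) = 9/(-2 + (4 + t)²))
√(363 + I((4 + 2)*v(1), -13)) = √(363 + 9/(-2 + (4 - 13)²)) = √(363 + 9/(-2 + (-9)²)) = √(363 + 9/(-2 + 81)) = √(363 + 9/79) = √(28686/79) = √2266194/79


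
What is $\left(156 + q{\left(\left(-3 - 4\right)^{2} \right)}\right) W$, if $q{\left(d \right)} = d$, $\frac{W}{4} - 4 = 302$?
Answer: $250920$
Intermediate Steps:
$W = 1224$ ($W = 16 + 4 \cdot 302 = 16 + 1208 = 1224$)
$\left(156 + q{\left(\left(-3 - 4\right)^{2} \right)}\right) W = \left(156 + \left(-3 - 4\right)^{2}\right) 1224 = \left(156 + \left(-7\right)^{2}\right) 1224 = \left(156 + 49\right) 1224 = 205 \cdot 1224 = 250920$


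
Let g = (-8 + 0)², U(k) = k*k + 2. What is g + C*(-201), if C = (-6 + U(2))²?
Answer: 64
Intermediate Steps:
U(k) = 2 + k² (U(k) = k² + 2 = 2 + k²)
g = 64 (g = (-8)² = 64)
C = 0 (C = (-6 + (2 + 2²))² = (-6 + (2 + 4))² = (-6 + 6)² = 0² = 0)
g + C*(-201) = 64 + 0*(-201) = 64 + 0 = 64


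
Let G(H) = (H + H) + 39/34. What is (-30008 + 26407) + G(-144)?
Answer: -132187/34 ≈ -3887.9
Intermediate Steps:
G(H) = 39/34 + 2*H (G(H) = 2*H + 39*(1/34) = 2*H + 39/34 = 39/34 + 2*H)
(-30008 + 26407) + G(-144) = (-30008 + 26407) + (39/34 + 2*(-144)) = -3601 + (39/34 - 288) = -3601 - 9753/34 = -132187/34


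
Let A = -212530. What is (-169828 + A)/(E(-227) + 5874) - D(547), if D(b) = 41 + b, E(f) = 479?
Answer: -4117922/6353 ≈ -648.19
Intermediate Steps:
(-169828 + A)/(E(-227) + 5874) - D(547) = (-169828 - 212530)/(479 + 5874) - (41 + 547) = -382358/6353 - 1*588 = -382358*1/6353 - 588 = -382358/6353 - 588 = -4117922/6353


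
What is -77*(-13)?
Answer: 1001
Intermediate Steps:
-77*(-13) = -7*(-143) = 1001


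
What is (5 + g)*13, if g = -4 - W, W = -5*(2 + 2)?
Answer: 273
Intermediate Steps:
W = -20 (W = -5*4 = -20)
g = 16 (g = -4 - 1*(-20) = -4 + 20 = 16)
(5 + g)*13 = (5 + 16)*13 = 21*13 = 273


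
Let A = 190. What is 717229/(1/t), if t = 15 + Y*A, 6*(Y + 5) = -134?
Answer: -11142152515/3 ≈ -3.7141e+9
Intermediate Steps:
Y = -82/3 (Y = -5 + (⅙)*(-134) = -5 - 67/3 = -82/3 ≈ -27.333)
t = -15535/3 (t = 15 - 82/3*190 = 15 - 15580/3 = -15535/3 ≈ -5178.3)
717229/(1/t) = 717229/(1/(-15535/3)) = 717229/(-3/15535) = 717229*(-15535/3) = -11142152515/3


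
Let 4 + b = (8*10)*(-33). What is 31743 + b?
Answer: 29099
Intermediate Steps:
b = -2644 (b = -4 + (8*10)*(-33) = -4 + 80*(-33) = -4 - 2640 = -2644)
31743 + b = 31743 - 2644 = 29099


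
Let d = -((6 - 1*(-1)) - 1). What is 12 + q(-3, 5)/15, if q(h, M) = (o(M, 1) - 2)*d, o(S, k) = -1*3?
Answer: 14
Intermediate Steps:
o(S, k) = -3
d = -6 (d = -((6 + 1) - 1) = -(7 - 1) = -1*6 = -6)
q(h, M) = 30 (q(h, M) = (-3 - 2)*(-6) = -5*(-6) = 30)
12 + q(-3, 5)/15 = 12 + 30/15 = 12 + (1/15)*30 = 12 + 2 = 14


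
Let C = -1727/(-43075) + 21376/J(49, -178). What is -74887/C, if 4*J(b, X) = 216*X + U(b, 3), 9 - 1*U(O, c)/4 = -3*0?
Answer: 30976949512575/904186819 ≈ 34259.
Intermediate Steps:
U(O, c) = 36 (U(O, c) = 36 - (-12)*0 = 36 - 4*0 = 36 + 0 = 36)
J(b, X) = 9 + 54*X (J(b, X) = (216*X + 36)/4 = (36 + 216*X)/4 = 9 + 54*X)
C = -904186819/413649225 (C = -1727/(-43075) + 21376/(9 + 54*(-178)) = -1727*(-1/43075) + 21376/(9 - 9612) = 1727/43075 + 21376/(-9603) = 1727/43075 + 21376*(-1/9603) = 1727/43075 - 21376/9603 = -904186819/413649225 ≈ -2.1859)
-74887/C = -74887/(-904186819/413649225) = -74887*(-413649225/904186819) = 30976949512575/904186819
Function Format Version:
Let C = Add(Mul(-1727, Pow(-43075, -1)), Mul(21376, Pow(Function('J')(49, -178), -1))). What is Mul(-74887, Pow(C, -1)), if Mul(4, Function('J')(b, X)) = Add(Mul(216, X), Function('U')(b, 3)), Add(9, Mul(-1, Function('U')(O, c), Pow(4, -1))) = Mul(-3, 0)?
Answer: Rational(30976949512575, 904186819) ≈ 34259.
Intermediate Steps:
Function('U')(O, c) = 36 (Function('U')(O, c) = Add(36, Mul(-4, Mul(-3, 0))) = Add(36, Mul(-4, 0)) = Add(36, 0) = 36)
Function('J')(b, X) = Add(9, Mul(54, X)) (Function('J')(b, X) = Mul(Rational(1, 4), Add(Mul(216, X), 36)) = Mul(Rational(1, 4), Add(36, Mul(216, X))) = Add(9, Mul(54, X)))
C = Rational(-904186819, 413649225) (C = Add(Mul(-1727, Pow(-43075, -1)), Mul(21376, Pow(Add(9, Mul(54, -178)), -1))) = Add(Mul(-1727, Rational(-1, 43075)), Mul(21376, Pow(Add(9, -9612), -1))) = Add(Rational(1727, 43075), Mul(21376, Pow(-9603, -1))) = Add(Rational(1727, 43075), Mul(21376, Rational(-1, 9603))) = Add(Rational(1727, 43075), Rational(-21376, 9603)) = Rational(-904186819, 413649225) ≈ -2.1859)
Mul(-74887, Pow(C, -1)) = Mul(-74887, Pow(Rational(-904186819, 413649225), -1)) = Mul(-74887, Rational(-413649225, 904186819)) = Rational(30976949512575, 904186819)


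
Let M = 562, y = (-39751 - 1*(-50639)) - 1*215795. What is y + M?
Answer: -204345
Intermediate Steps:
y = -204907 (y = (-39751 + 50639) - 215795 = 10888 - 215795 = -204907)
y + M = -204907 + 562 = -204345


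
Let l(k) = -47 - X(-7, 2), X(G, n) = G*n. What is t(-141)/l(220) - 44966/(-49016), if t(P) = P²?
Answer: -14742473/24508 ≈ -601.54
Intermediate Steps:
l(k) = -33 (l(k) = -47 - (-7)*2 = -47 - 1*(-14) = -47 + 14 = -33)
t(-141)/l(220) - 44966/(-49016) = (-141)²/(-33) - 44966/(-49016) = 19881*(-1/33) - 44966*(-1/49016) = -6627/11 + 22483/24508 = -14742473/24508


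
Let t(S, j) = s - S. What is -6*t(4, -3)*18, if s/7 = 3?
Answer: -1836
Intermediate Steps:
s = 21 (s = 7*3 = 21)
t(S, j) = 21 - S
-6*t(4, -3)*18 = -6*(21 - 1*4)*18 = -6*(21 - 4)*18 = -6*17*18 = -102*18 = -1836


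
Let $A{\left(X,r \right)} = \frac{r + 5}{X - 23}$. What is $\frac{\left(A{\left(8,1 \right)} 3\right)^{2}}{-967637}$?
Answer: $- \frac{36}{24190925} \approx -1.4882 \cdot 10^{-6}$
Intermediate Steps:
$A{\left(X,r \right)} = \frac{5 + r}{-23 + X}$
$\frac{\left(A{\left(8,1 \right)} 3\right)^{2}}{-967637} = \frac{\left(\frac{5 + 1}{-23 + 8} \cdot 3\right)^{2}}{-967637} = \left(\frac{1}{-15} \cdot 6 \cdot 3\right)^{2} \left(- \frac{1}{967637}\right) = \left(\left(- \frac{1}{15}\right) 6 \cdot 3\right)^{2} \left(- \frac{1}{967637}\right) = \left(\left(- \frac{2}{5}\right) 3\right)^{2} \left(- \frac{1}{967637}\right) = \left(- \frac{6}{5}\right)^{2} \left(- \frac{1}{967637}\right) = \frac{36}{25} \left(- \frac{1}{967637}\right) = - \frac{36}{24190925}$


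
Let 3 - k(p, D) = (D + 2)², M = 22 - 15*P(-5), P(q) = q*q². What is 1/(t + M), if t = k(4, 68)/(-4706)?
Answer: 4706/8932179 ≈ 0.00052686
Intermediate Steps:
P(q) = q³
M = 1897 (M = 22 - 15*(-5)³ = 22 - 15*(-125) = 22 + 1875 = 1897)
k(p, D) = 3 - (2 + D)² (k(p, D) = 3 - (D + 2)² = 3 - (2 + D)²)
t = 4897/4706 (t = (3 - (2 + 68)²)/(-4706) = (3 - 1*70²)*(-1/4706) = (3 - 1*4900)*(-1/4706) = (3 - 4900)*(-1/4706) = -4897*(-1/4706) = 4897/4706 ≈ 1.0406)
1/(t + M) = 1/(4897/4706 + 1897) = 1/(8932179/4706) = 4706/8932179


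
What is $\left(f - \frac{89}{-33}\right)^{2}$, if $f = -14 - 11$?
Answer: $\frac{541696}{1089} \approx 497.43$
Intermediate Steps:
$f = -25$ ($f = -14 - 11 = -25$)
$\left(f - \frac{89}{-33}\right)^{2} = \left(-25 - \frac{89}{-33}\right)^{2} = \left(-25 - - \frac{89}{33}\right)^{2} = \left(-25 + \frac{89}{33}\right)^{2} = \left(- \frac{736}{33}\right)^{2} = \frac{541696}{1089}$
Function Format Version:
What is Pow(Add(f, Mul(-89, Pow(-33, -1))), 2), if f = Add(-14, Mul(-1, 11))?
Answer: Rational(541696, 1089) ≈ 497.43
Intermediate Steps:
f = -25 (f = Add(-14, -11) = -25)
Pow(Add(f, Mul(-89, Pow(-33, -1))), 2) = Pow(Add(-25, Mul(-89, Pow(-33, -1))), 2) = Pow(Add(-25, Mul(-89, Rational(-1, 33))), 2) = Pow(Add(-25, Rational(89, 33)), 2) = Pow(Rational(-736, 33), 2) = Rational(541696, 1089)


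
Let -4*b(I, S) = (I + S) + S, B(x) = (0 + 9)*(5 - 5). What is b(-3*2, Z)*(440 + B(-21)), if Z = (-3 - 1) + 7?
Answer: 0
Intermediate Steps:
B(x) = 0 (B(x) = 9*0 = 0)
Z = 3 (Z = -4 + 7 = 3)
b(I, S) = -S/2 - I/4 (b(I, S) = -((I + S) + S)/4 = -(I + 2*S)/4 = -S/2 - I/4)
b(-3*2, Z)*(440 + B(-21)) = (-½*3 - (-3)*2/4)*(440 + 0) = (-3/2 - ¼*(-6))*440 = (-3/2 + 3/2)*440 = 0*440 = 0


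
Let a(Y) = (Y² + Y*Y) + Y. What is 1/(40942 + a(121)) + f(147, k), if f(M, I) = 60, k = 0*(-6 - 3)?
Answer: 4220701/70345 ≈ 60.000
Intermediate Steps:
a(Y) = Y + 2*Y² (a(Y) = (Y² + Y²) + Y = 2*Y² + Y = Y + 2*Y²)
k = 0 (k = 0*(-9) = 0)
1/(40942 + a(121)) + f(147, k) = 1/(40942 + 121*(1 + 2*121)) + 60 = 1/(40942 + 121*(1 + 242)) + 60 = 1/(40942 + 121*243) + 60 = 1/(40942 + 29403) + 60 = 1/70345 + 60 = 4220701/70345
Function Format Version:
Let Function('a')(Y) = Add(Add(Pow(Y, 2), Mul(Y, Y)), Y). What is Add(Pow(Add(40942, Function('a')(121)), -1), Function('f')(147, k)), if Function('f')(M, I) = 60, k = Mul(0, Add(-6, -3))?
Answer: Rational(4220701, 70345) ≈ 60.000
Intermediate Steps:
Function('a')(Y) = Add(Y, Mul(2, Pow(Y, 2))) (Function('a')(Y) = Add(Add(Pow(Y, 2), Pow(Y, 2)), Y) = Add(Mul(2, Pow(Y, 2)), Y) = Add(Y, Mul(2, Pow(Y, 2))))
k = 0 (k = Mul(0, -9) = 0)
Add(Pow(Add(40942, Function('a')(121)), -1), Function('f')(147, k)) = Add(Pow(Add(40942, Mul(121, Add(1, Mul(2, 121)))), -1), 60) = Add(Pow(Add(40942, Mul(121, Add(1, 242))), -1), 60) = Add(Pow(Add(40942, Mul(121, 243)), -1), 60) = Add(Pow(Add(40942, 29403), -1), 60) = Add(Pow(70345, -1), 60) = Add(Rational(1, 70345), 60) = Rational(4220701, 70345)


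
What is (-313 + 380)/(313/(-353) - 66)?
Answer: -23651/23611 ≈ -1.0017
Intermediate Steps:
(-313 + 380)/(313/(-353) - 66) = 67/(313*(-1/353) - 66) = 67/(-313/353 - 66) = 67/(-23611/353) = 67*(-353/23611) = -23651/23611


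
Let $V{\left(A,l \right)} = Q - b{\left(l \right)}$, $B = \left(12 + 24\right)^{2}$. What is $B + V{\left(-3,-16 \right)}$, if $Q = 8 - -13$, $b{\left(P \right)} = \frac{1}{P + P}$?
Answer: $\frac{42145}{32} \approx 1317.0$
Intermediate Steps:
$b{\left(P \right)} = \frac{1}{2 P}$
$Q = 21$ ($Q = 8 + 13 = 21$)
$B = 1296$ ($B = 36^{2} = 1296$)
$V{\left(A,l \right)} = 21 - \frac{1}{2 l}$
$B + V{\left(-3,-16 \right)} = 1296 + \left(21 - \frac{1}{2 \left(-16\right)}\right) = 1296 + \left(21 - - \frac{1}{32}\right) = 1296 + \left(21 + \frac{1}{32}\right) = 1296 + \frac{673}{32} = \frac{42145}{32}$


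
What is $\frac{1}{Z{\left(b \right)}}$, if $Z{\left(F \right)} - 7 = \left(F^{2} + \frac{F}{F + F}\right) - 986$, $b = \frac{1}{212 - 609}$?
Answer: $- \frac{315218}{308440811} \approx -0.001022$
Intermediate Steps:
$b = - \frac{1}{397}$ ($b = \frac{1}{-397} = - \frac{1}{397} \approx -0.0025189$)
$Z{\left(F \right)} = - \frac{1957}{2} + F^{2}$ ($Z{\left(F \right)} = 7 - \left(986 - F^{2} - \frac{F}{F + F}\right) = 7 - \left(986 - F^{2} - \frac{F}{2 F}\right) = 7 - \left(986 - F^{2} - \frac{1}{2 F} F\right) = 7 + \left(\left(F^{2} + \frac{1}{2}\right) - 986\right) = 7 + \left(\left(\frac{1}{2} + F^{2}\right) - 986\right) = 7 + \left(- \frac{1971}{2} + F^{2}\right) = - \frac{1957}{2} + F^{2}$)
$\frac{1}{Z{\left(b \right)}} = \frac{1}{- \frac{1957}{2} + \left(- \frac{1}{397}\right)^{2}} = \frac{1}{- \frac{1957}{2} + \frac{1}{157609}} = \frac{1}{- \frac{308440811}{315218}} = - \frac{315218}{308440811}$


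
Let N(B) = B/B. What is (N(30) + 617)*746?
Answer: 461028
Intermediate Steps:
N(B) = 1
(N(30) + 617)*746 = (1 + 617)*746 = 618*746 = 461028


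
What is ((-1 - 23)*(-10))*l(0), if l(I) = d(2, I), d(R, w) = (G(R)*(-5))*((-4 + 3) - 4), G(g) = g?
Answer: 12000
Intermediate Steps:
d(R, w) = 25*R (d(R, w) = (R*(-5))*((-4 + 3) - 4) = (-5*R)*(-1 - 4) = -5*R*(-5) = 25*R)
l(I) = 50 (l(I) = 25*2 = 50)
((-1 - 23)*(-10))*l(0) = ((-1 - 23)*(-10))*50 = -24*(-10)*50 = 240*50 = 12000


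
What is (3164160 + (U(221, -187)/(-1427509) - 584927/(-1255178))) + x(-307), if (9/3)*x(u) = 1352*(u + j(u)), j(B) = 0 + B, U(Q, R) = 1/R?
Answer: 170731146386240644265/59128670422866 ≈ 2.8875e+6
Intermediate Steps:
j(B) = B
x(u) = 2704*u/3 (x(u) = (1352*(u + u))/3 = (1352*(2*u))/3 = (2704*u)/3 = 2704*u/3)
(3164160 + (U(221, -187)/(-1427509) - 584927/(-1255178))) + x(-307) = (3164160 + (1/(-187*(-1427509)) - 584927/(-1255178))) + (2704/3)*(-307) = (3164160 + (-1/187*(-1/1427509) - 584927*(-1/1255178))) - 830128/3 = (3164160 + (1/266944183 + 584927/1255178)) - 830128/3 = (3164160 + 9184874199107/19709556807622) - 830128/3 = 62364200453279426627/19709556807622 - 830128/3 = 170731146386240644265/59128670422866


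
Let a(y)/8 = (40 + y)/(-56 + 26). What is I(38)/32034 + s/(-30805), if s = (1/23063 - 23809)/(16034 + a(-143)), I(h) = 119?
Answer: 2063241638877103/548308076661551382 ≈ 0.0037629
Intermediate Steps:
a(y) = -32/3 - 4*y/15 (a(y) = 8*((40 + y)/(-56 + 26)) = 8*((40 + y)/(-30)) = 8*((40 + y)*(-1/30)) = 8*(-4/3 - y/30) = -32/3 - 4*y/15)
s = -4118302245/2778192043 (s = (1/23063 - 23809)/(16034 + (-32/3 - 4/15*(-143))) = (1/23063 - 23809)/(16034 + (-32/3 + 572/15)) = -549106966/(23063*(16034 + 412/15)) = -549106966/(23063*240922/15) = -549106966/23063*15/240922 = -4118302245/2778192043 ≈ -1.4824)
I(38)/32034 + s/(-30805) = 119/32034 - 4118302245/2778192043/(-30805) = 119*(1/32034) - 4118302245/2778192043*(-1/30805) = 119/32034 + 823660449/17116441176923 = 2063241638877103/548308076661551382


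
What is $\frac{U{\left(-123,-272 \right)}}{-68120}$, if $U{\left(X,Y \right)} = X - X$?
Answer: $0$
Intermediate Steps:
$U{\left(X,Y \right)} = 0$
$\frac{U{\left(-123,-272 \right)}}{-68120} = \frac{0}{-68120} = 0 \left(- \frac{1}{68120}\right) = 0$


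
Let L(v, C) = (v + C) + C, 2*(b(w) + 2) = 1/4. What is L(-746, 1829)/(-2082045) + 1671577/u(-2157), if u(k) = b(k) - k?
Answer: 1325825622568/1709358945 ≈ 775.63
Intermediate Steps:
b(w) = -15/8 (b(w) = -2 + (½)/4 = -2 + (½)*(¼) = -2 + ⅛ = -15/8)
L(v, C) = v + 2*C (L(v, C) = (C + v) + C = v + 2*C)
u(k) = -15/8 - k
L(-746, 1829)/(-2082045) + 1671577/u(-2157) = (-746 + 2*1829)/(-2082045) + 1671577/(-15/8 - 1*(-2157)) = (-746 + 3658)*(-1/2082045) + 1671577/(-15/8 + 2157) = 2912*(-1/2082045) + 1671577/(17241/8) = -416/297435 + 1671577*(8/17241) = -416/297435 + 13372616/17241 = 1325825622568/1709358945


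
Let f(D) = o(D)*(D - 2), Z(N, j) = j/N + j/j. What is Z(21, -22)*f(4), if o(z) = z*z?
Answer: -32/21 ≈ -1.5238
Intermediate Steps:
o(z) = z²
Z(N, j) = 1 + j/N (Z(N, j) = j/N + 1 = 1 + j/N)
f(D) = D²*(-2 + D) (f(D) = D²*(D - 2) = D²*(-2 + D))
Z(21, -22)*f(4) = ((21 - 22)/21)*(4²*(-2 + 4)) = ((1/21)*(-1))*(16*2) = -1/21*32 = -32/21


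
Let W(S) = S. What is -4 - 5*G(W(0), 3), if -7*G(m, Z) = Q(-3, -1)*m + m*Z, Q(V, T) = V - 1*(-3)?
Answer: -4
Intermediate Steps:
Q(V, T) = 3 + V (Q(V, T) = V + 3 = 3 + V)
G(m, Z) = -Z*m/7 (G(m, Z) = -((3 - 3)*m + m*Z)/7 = -(0*m + Z*m)/7 = -(0 + Z*m)/7 = -Z*m/7)
-4 - 5*G(W(0), 3) = -4 - (-5)*3*0/7 = -4 - 5*0 = -4 + 0 = -4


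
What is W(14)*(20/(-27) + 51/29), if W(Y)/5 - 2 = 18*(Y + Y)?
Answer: 2016410/783 ≈ 2575.2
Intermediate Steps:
W(Y) = 10 + 180*Y (W(Y) = 10 + 5*(18*(Y + Y)) = 10 + 5*(18*(2*Y)) = 10 + 5*(36*Y) = 10 + 180*Y)
W(14)*(20/(-27) + 51/29) = (10 + 180*14)*(20/(-27) + 51/29) = (10 + 2520)*(20*(-1/27) + 51*(1/29)) = 2530*(-20/27 + 51/29) = 2530*(797/783) = 2016410/783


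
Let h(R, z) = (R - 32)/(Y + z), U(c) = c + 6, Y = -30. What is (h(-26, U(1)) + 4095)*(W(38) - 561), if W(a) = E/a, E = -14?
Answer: -1005195838/437 ≈ -2.3002e+6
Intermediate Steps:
U(c) = 6 + c
W(a) = -14/a
h(R, z) = (-32 + R)/(-30 + z) (h(R, z) = (R - 32)/(-30 + z) = (-32 + R)/(-30 + z))
(h(-26, U(1)) + 4095)*(W(38) - 561) = ((-32 - 26)/(-30 + (6 + 1)) + 4095)*(-14/38 - 561) = (-58/(-30 + 7) + 4095)*(-14*1/38 - 561) = (-58/(-23) + 4095)*(-7/19 - 561) = (-1/23*(-58) + 4095)*(-10666/19) = (58/23 + 4095)*(-10666/19) = (94243/23)*(-10666/19) = -1005195838/437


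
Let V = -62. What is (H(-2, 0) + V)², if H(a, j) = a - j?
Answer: 4096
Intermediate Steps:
(H(-2, 0) + V)² = ((-2 - 1*0) - 62)² = ((-2 + 0) - 62)² = (-2 - 62)² = (-64)² = 4096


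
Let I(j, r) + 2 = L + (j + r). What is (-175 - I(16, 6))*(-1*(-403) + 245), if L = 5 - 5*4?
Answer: -116640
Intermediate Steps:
L = -15 (L = 5 - 20 = -15)
I(j, r) = -17 + j + r (I(j, r) = -2 + (-15 + (j + r)) = -2 + (-15 + j + r) = -17 + j + r)
(-175 - I(16, 6))*(-1*(-403) + 245) = (-175 - (-17 + 16 + 6))*(-1*(-403) + 245) = (-175 - 1*5)*(403 + 245) = (-175 - 5)*648 = -180*648 = -116640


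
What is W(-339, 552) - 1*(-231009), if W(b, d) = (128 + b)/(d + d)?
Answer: 255033725/1104 ≈ 2.3101e+5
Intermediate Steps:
W(b, d) = (128 + b)/(2*d) (W(b, d) = (128 + b)/((2*d)) = (128 + b)*(1/(2*d)) = (128 + b)/(2*d))
W(-339, 552) - 1*(-231009) = (½)*(128 - 339)/552 - 1*(-231009) = (½)*(1/552)*(-211) + 231009 = -211/1104 + 231009 = 255033725/1104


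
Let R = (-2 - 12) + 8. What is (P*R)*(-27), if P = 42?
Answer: 6804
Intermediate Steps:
R = -6 (R = -14 + 8 = -6)
(P*R)*(-27) = (42*(-6))*(-27) = -252*(-27) = 6804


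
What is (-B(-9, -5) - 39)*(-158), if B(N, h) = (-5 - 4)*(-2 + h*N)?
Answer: -54984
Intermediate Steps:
B(N, h) = 18 - 9*N*h (B(N, h) = -9*(-2 + N*h) = 18 - 9*N*h)
(-B(-9, -5) - 39)*(-158) = (-(18 - 9*(-9)*(-5)) - 39)*(-158) = (-(18 - 405) - 39)*(-158) = (-1*(-387) - 39)*(-158) = (387 - 39)*(-158) = 348*(-158) = -54984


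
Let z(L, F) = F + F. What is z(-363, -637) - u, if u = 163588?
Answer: -164862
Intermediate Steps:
z(L, F) = 2*F
z(-363, -637) - u = 2*(-637) - 1*163588 = -1274 - 163588 = -164862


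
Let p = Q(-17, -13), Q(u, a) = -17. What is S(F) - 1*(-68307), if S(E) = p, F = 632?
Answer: 68290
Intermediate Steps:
p = -17
S(E) = -17
S(F) - 1*(-68307) = -17 - 1*(-68307) = -17 + 68307 = 68290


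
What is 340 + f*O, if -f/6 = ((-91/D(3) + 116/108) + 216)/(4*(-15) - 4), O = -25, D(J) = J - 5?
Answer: -158635/576 ≈ -275.41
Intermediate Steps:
D(J) = -5 + J
f = 14179/576 (f = -6*((-91/(-5 + 3) + 116/108) + 216)/(4*(-15) - 4) = -6*((-91/(-2) + 116*(1/108)) + 216)/(-60 - 4) = -6*((-91*(-½) + 29/27) + 216)/(-64) = -6*((91/2 + 29/27) + 216)*(-1)/64 = -6*(2515/54 + 216)*(-1)/64 = -14179*(-1)/(9*64) = -6*(-14179/3456) = 14179/576 ≈ 24.616)
340 + f*O = 340 + (14179/576)*(-25) = 340 - 354475/576 = -158635/576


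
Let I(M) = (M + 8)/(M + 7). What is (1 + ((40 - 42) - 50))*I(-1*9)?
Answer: -51/2 ≈ -25.500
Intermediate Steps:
I(M) = (8 + M)/(7 + M)
(1 + ((40 - 42) - 50))*I(-1*9) = (1 + ((40 - 42) - 50))*((8 - 1*9)/(7 - 1*9)) = (1 + (-2 - 50))*((8 - 9)/(7 - 9)) = (1 - 52)*(-1/(-2)) = -(-51)*(-1)/2 = -51*½ = -51/2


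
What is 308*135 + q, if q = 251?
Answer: 41831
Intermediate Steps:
308*135 + q = 308*135 + 251 = 41580 + 251 = 41831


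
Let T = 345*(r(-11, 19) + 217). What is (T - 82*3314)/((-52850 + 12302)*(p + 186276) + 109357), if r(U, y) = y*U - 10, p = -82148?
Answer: 272438/4222072787 ≈ 6.4527e-5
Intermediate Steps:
r(U, y) = -10 + U*y (r(U, y) = U*y - 10 = -10 + U*y)
T = -690 (T = 345*((-10 - 11*19) + 217) = 345*((-10 - 209) + 217) = 345*(-219 + 217) = 345*(-2) = -690)
(T - 82*3314)/((-52850 + 12302)*(p + 186276) + 109357) = (-690 - 82*3314)/((-52850 + 12302)*(-82148 + 186276) + 109357) = (-690 - 271748)/(-40548*104128 + 109357) = -272438/(-4222182144 + 109357) = -272438/(-4222072787) = -272438*(-1/4222072787) = 272438/4222072787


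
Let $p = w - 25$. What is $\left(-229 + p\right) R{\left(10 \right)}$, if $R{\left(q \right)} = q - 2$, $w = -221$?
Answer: $-3800$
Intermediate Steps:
$R{\left(q \right)} = -2 + q$ ($R{\left(q \right)} = q - 2 = -2 + q$)
$p = -246$ ($p = -221 - 25 = -246$)
$\left(-229 + p\right) R{\left(10 \right)} = \left(-229 - 246\right) \left(-2 + 10\right) = \left(-475\right) 8 = -3800$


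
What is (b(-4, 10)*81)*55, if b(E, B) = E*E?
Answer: 71280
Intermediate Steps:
b(E, B) = E²
(b(-4, 10)*81)*55 = ((-4)²*81)*55 = (16*81)*55 = 1296*55 = 71280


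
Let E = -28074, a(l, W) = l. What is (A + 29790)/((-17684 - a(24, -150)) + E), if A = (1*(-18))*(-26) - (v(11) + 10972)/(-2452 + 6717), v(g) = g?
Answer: -129039387/195260230 ≈ -0.66086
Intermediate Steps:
A = 1985037/4265 (A = (1*(-18))*(-26) - (11 + 10972)/(-2452 + 6717) = -18*(-26) - 10983/4265 = 468 - 10983/4265 = 1985037/4265 ≈ 465.42)
(A + 29790)/((-17684 - a(24, -150)) + E) = (1985037/4265 + 29790)/((-17684 - 1*24) - 28074) = 129039387/(4265*((-17684 - 24) - 28074)) = 129039387/(4265*(-17708 - 28074)) = (129039387/4265)/(-45782) = (129039387/4265)*(-1/45782) = -129039387/195260230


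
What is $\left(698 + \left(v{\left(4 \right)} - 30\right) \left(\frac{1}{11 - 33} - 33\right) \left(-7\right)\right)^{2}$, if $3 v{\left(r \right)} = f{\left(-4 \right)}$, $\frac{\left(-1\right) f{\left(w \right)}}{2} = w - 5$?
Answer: $\frac{2850492100}{121} \approx 2.3558 \cdot 10^{7}$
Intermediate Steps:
$f{\left(w \right)} = 10 - 2 w$ ($f{\left(w \right)} = - 2 \left(w - 5\right) = - 2 \left(-5 + w\right) = 10 - 2 w$)
$v{\left(r \right)} = 6$ ($v{\left(r \right)} = \frac{10 - -8}{3} = \frac{10 + 8}{3} = \frac{1}{3} \cdot 18 = 6$)
$\left(698 + \left(v{\left(4 \right)} - 30\right) \left(\frac{1}{11 - 33} - 33\right) \left(-7\right)\right)^{2} = \left(698 + \left(6 - 30\right) \left(\frac{1}{11 - 33} - 33\right) \left(-7\right)\right)^{2} = \left(698 + - 24 \left(\frac{1}{-22} - 33\right) \left(-7\right)\right)^{2} = \left(698 + - 24 \left(- \frac{1}{22} - 33\right) \left(-7\right)\right)^{2} = \left(698 + \left(-24\right) \left(- \frac{727}{22}\right) \left(-7\right)\right)^{2} = \left(698 + \frac{8724}{11} \left(-7\right)\right)^{2} = \left(698 - \frac{61068}{11}\right)^{2} = \left(- \frac{53390}{11}\right)^{2} = \frac{2850492100}{121}$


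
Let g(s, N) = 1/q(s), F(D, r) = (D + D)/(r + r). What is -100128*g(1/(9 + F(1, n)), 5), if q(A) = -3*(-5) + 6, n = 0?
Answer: -4768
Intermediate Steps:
F(D, r) = D/r (F(D, r) = (2*D)/((2*r)) = (2*D)*(1/(2*r)) = D/r)
q(A) = 21 (q(A) = 15 + 6 = 21)
g(s, N) = 1/21
-100128*g(1/(9 + F(1, n)), 5) = -100128*1/21 = -4768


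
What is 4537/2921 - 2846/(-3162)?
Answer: 11329580/4618101 ≈ 2.4533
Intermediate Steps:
4537/2921 - 2846/(-3162) = 4537*(1/2921) - 2846*(-1/3162) = 4537/2921 + 1423/1581 = 11329580/4618101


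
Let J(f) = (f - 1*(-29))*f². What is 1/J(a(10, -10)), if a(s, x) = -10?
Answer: 1/1900 ≈ 0.00052632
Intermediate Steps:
J(f) = f²*(29 + f) (J(f) = (f + 29)*f² = (29 + f)*f² = f²*(29 + f))
1/J(a(10, -10)) = 1/((-10)²*(29 - 10)) = 1/(100*19) = 1/1900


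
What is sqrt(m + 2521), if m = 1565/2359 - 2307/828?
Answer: sqrt(266944543034043)/325542 ≈ 50.188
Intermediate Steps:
m = -1382131/651084 (m = 1565*(1/2359) - 2307*1/828 = 1565/2359 - 769/276 = -1382131/651084 ≈ -2.1228)
sqrt(m + 2521) = sqrt(-1382131/651084 + 2521) = sqrt(1640000633/651084) = sqrt(266944543034043)/325542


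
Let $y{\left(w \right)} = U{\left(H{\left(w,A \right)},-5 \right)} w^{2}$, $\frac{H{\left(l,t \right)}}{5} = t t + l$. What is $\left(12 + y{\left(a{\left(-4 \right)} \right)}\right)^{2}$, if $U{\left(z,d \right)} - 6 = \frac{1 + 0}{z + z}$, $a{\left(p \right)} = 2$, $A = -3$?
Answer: $\frac{3928324}{3025} \approx 1298.6$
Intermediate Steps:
$H{\left(l,t \right)} = 5 l + 5 t^{2}$ ($H{\left(l,t \right)} = 5 \left(t t + l\right) = 5 \left(t^{2} + l\right) = 5 \left(l + t^{2}\right) = 5 l + 5 t^{2}$)
$U{\left(z,d \right)} = 6 + \frac{1}{2 z}$ ($U{\left(z,d \right)} = 6 + \frac{1 + 0}{z + z} = 6 + 1 \frac{1}{2 z} = 6 + \frac{1}{2 z}$)
$y{\left(w \right)} = w^{2} \left(6 + \frac{1}{2 \left(45 + 5 w\right)}\right)$ ($y{\left(w \right)} = \left(6 + \frac{1}{2 \left(5 w + 5 \left(-3\right)^{2}\right)}\right) w^{2} = \left(6 + \frac{1}{2 \left(5 w + 5 \cdot 9\right)}\right) w^{2} = \left(6 + \frac{1}{2 \left(5 w + 45\right)}\right) w^{2} = \left(6 + \frac{1}{2 \left(45 + 5 w\right)}\right) w^{2} = w^{2} \left(6 + \frac{1}{2 \left(45 + 5 w\right)}\right)$)
$\left(12 + y{\left(a{\left(-4 \right)} \right)}\right)^{2} = \left(12 + \frac{2^{2} \left(541 + 60 \cdot 2\right)}{10 \left(9 + 2\right)}\right)^{2} = \left(12 + \frac{1}{10} \cdot 4 \cdot \frac{1}{11} \left(541 + 120\right)\right)^{2} = \left(12 + \frac{1}{10} \cdot 4 \cdot \frac{1}{11} \cdot 661\right)^{2} = \left(12 + \frac{1322}{55}\right)^{2} = \left(\frac{1982}{55}\right)^{2} = \frac{3928324}{3025}$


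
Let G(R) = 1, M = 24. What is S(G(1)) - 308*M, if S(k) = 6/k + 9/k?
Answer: -7377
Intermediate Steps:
S(k) = 15/k
S(G(1)) - 308*M = 15/1 - 308*24 = 15*1 - 7392 = 15 - 7392 = -7377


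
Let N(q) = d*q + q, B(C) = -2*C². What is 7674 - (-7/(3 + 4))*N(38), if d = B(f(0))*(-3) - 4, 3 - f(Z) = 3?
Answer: 7560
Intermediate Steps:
f(Z) = 0 (f(Z) = 3 - 1*3 = 3 - 3 = 0)
d = -4 (d = -2*0²*(-3) - 4 = -2*0*(-3) - 4 = 0*(-3) - 4 = 0 - 4 = -4)
N(q) = -3*q (N(q) = -4*q + q = -3*q)
7674 - (-7/(3 + 4))*N(38) = 7674 - (-7/(3 + 4))*(-3*38) = 7674 - (-7/7)*(-114) = 7674 - (-7*⅐)*(-114) = 7674 - (-1)*(-114) = 7674 - 1*114 = 7674 - 114 = 7560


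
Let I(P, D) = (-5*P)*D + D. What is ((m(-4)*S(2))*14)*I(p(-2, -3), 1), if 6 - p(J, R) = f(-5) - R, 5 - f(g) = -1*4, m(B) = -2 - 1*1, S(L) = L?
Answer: -2604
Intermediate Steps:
m(B) = -3 (m(B) = -2 - 1 = -3)
f(g) = 9 (f(g) = 5 - (-1)*4 = 5 - 1*(-4) = 5 + 4 = 9)
p(J, R) = -3 + R (p(J, R) = 6 - (9 - R) = 6 + (-9 + R) = -3 + R)
I(P, D) = D - 5*D*P (I(P, D) = -5*D*P + D = D - 5*D*P)
((m(-4)*S(2))*14)*I(p(-2, -3), 1) = (-3*2*14)*(1*(1 - 5*(-3 - 3))) = (-6*14)*(1*(1 - 5*(-6))) = -84*(1 + 30) = -84*31 = -2604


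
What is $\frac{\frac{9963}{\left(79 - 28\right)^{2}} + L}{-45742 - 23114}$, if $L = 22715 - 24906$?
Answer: $\frac{8317}{261834} \approx 0.031764$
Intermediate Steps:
$L = -2191$ ($L = 22715 - 24906 = -2191$)
$\frac{\frac{9963}{\left(79 - 28\right)^{2}} + L}{-45742 - 23114} = \frac{\frac{9963}{\left(79 - 28\right)^{2}} - 2191}{-45742 - 23114} = \frac{\frac{9963}{51^{2}} - 2191}{-68856} = \left(\frac{9963}{2601} - 2191\right) \left(- \frac{1}{68856}\right) = \left(9963 \cdot \frac{1}{2601} - 2191\right) \left(- \frac{1}{68856}\right) = \left(\frac{1107}{289} - 2191\right) \left(- \frac{1}{68856}\right) = \left(- \frac{632092}{289}\right) \left(- \frac{1}{68856}\right) = \frac{8317}{261834}$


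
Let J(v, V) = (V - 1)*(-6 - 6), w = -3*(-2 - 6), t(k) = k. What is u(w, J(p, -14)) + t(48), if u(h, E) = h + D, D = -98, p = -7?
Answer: -26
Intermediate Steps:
w = 24 (w = -3*(-8) = 24)
J(v, V) = 12 - 12*V (J(v, V) = (-1 + V)*(-12) = 12 - 12*V)
u(h, E) = -98 + h (u(h, E) = h - 98 = -98 + h)
u(w, J(p, -14)) + t(48) = (-98 + 24) + 48 = -74 + 48 = -26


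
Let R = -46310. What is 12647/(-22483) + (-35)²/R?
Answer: -122644849/208237546 ≈ -0.58897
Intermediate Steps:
12647/(-22483) + (-35)²/R = 12647/(-22483) + (-35)²/(-46310) = 12647*(-1/22483) + 1225*(-1/46310) = -12647/22483 - 245/9262 = -122644849/208237546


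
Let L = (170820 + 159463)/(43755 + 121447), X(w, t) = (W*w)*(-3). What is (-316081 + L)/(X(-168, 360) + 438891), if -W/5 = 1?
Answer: -17405627693/24029787314 ≈ -0.72434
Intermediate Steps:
W = -5 (W = -5*1 = -5)
X(w, t) = 15*w (X(w, t) = -5*w*(-3) = 15*w)
L = 330283/165202 ≈ 1.9993
(-316081 + L)/(X(-168, 360) + 438891) = (-316081 + 330283/165202)/(15*(-168) + 438891) = -52216883079/(165202*(-2520 + 438891)) = -52216883079/165202/436371 = -52216883079/165202*1/436371 = -17405627693/24029787314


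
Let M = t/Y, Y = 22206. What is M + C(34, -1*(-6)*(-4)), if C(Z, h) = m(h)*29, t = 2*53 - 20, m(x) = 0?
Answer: 43/11103 ≈ 0.0038728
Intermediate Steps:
t = 86 (t = 106 - 20 = 86)
C(Z, h) = 0 (C(Z, h) = 0*29 = 0)
M = 43/11103 (M = 86/22206 = 86*(1/22206) = 43/11103 ≈ 0.0038728)
M + C(34, -1*(-6)*(-4)) = 43/11103 + 0 = 43/11103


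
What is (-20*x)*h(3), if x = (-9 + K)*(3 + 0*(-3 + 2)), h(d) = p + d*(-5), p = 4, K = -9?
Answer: -11880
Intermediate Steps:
h(d) = 4 - 5*d (h(d) = 4 + d*(-5) = 4 - 5*d)
x = -54 (x = (-9 - 9)*(3 + 0*(-3 + 2)) = -18*(3 + 0*(-1)) = -18*(3 + 0) = -18*3 = -54)
(-20*x)*h(3) = (-20*(-54))*(4 - 5*3) = 1080*(4 - 15) = 1080*(-11) = -11880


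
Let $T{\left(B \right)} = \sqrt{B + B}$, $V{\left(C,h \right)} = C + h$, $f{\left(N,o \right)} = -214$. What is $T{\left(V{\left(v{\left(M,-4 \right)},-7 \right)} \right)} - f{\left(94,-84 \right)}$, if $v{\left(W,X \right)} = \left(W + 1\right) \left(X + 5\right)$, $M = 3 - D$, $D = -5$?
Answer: $216$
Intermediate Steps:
$M = 8$ ($M = 3 - -5 = 3 + 5 = 8$)
$v{\left(W,X \right)} = \left(1 + W\right) \left(5 + X\right)$
$T{\left(B \right)} = \sqrt{2} \sqrt{B}$ ($T{\left(B \right)} = \sqrt{2 B} = \sqrt{2} \sqrt{B}$)
$T{\left(V{\left(v{\left(M,-4 \right)},-7 \right)} \right)} - f{\left(94,-84 \right)} = \sqrt{2} \sqrt{\left(5 - 4 + 5 \cdot 8 + 8 \left(-4\right)\right) - 7} - -214 = \sqrt{2} \sqrt{\left(5 - 4 + 40 - 32\right) - 7} + 214 = \sqrt{2} \sqrt{9 - 7} + 214 = \sqrt{2} \sqrt{2} + 214 = 2 + 214 = 216$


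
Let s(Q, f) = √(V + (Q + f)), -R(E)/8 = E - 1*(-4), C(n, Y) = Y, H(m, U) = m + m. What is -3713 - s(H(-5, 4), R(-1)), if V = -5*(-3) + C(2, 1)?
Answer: -3713 - 3*I*√2 ≈ -3713.0 - 4.2426*I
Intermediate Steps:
H(m, U) = 2*m
R(E) = -32 - 8*E (R(E) = -8*(E - 1*(-4)) = -8*(E + 4) = -8*(4 + E) = -32 - 8*E)
V = 16 (V = -5*(-3) + 1 = 15 + 1 = 16)
s(Q, f) = √(16 + Q + f) (s(Q, f) = √(16 + (Q + f)) = √(16 + Q + f))
-3713 - s(H(-5, 4), R(-1)) = -3713 - √(16 + 2*(-5) + (-32 - 8*(-1))) = -3713 - √(16 - 10 + (-32 + 8)) = -3713 - √(16 - 10 - 24) = -3713 - √(-18) = -3713 - 3*I*√2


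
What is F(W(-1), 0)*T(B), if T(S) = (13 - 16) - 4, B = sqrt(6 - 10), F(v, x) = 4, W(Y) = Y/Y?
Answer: -28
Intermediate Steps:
W(Y) = 1
B = 2*I (B = sqrt(-4) = 2*I ≈ 2.0*I)
T(S) = -7 (T(S) = -3 - 4 = -7)
F(W(-1), 0)*T(B) = 4*(-7) = -28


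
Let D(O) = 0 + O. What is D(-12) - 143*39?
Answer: -5589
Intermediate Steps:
D(O) = O
D(-12) - 143*39 = -12 - 143*39 = -12 - 5577 = -5589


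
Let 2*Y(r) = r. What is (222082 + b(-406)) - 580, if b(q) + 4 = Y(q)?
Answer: 221295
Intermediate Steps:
Y(r) = r/2
b(q) = -4 + q/2
(222082 + b(-406)) - 580 = (222082 + (-4 + (½)*(-406))) - 580 = (222082 + (-4 - 203)) - 580 = (222082 - 207) - 580 = 221875 - 580 = 221295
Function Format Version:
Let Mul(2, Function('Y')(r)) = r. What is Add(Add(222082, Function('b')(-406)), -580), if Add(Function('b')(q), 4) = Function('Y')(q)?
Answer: 221295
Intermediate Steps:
Function('Y')(r) = Mul(Rational(1, 2), r)
Function('b')(q) = Add(-4, Mul(Rational(1, 2), q))
Add(Add(222082, Function('b')(-406)), -580) = Add(Add(222082, Add(-4, Mul(Rational(1, 2), -406))), -580) = Add(Add(222082, Add(-4, -203)), -580) = Add(Add(222082, -207), -580) = Add(221875, -580) = 221295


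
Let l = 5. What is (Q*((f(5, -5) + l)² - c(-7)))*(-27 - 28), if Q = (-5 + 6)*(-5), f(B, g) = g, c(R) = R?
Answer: 1925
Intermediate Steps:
Q = -5 (Q = 1*(-5) = -5)
(Q*((f(5, -5) + l)² - c(-7)))*(-27 - 28) = (-5*((-5 + 5)² - 1*(-7)))*(-27 - 28) = -5*(0² + 7)*(-55) = -5*(0 + 7)*(-55) = -5*7*(-55) = -35*(-55) = 1925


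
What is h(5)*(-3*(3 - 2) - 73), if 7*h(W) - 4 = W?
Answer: -684/7 ≈ -97.714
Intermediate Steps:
h(W) = 4/7 + W/7
h(5)*(-3*(3 - 2) - 73) = (4/7 + (⅐)*5)*(-3*(3 - 2) - 73) = (4/7 + 5/7)*(-3*1 - 73) = 9*(-3 - 73)/7 = (9/7)*(-76) = -684/7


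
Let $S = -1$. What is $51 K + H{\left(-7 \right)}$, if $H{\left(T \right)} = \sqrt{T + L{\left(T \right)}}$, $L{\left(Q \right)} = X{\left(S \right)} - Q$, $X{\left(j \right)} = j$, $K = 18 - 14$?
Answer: $204 + i \approx 204.0 + 1.0 i$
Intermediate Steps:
$K = 4$
$L{\left(Q \right)} = -1 - Q$
$H{\left(T \right)} = i$ ($H{\left(T \right)} = \sqrt{T - \left(1 + T\right)} = \sqrt{-1} = i$)
$51 K + H{\left(-7 \right)} = 51 \cdot 4 + i = 204 + i$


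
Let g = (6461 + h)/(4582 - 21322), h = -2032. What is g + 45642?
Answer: 764042651/16740 ≈ 45642.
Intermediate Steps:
g = -4429/16740 (g = (6461 - 2032)/(4582 - 21322) = 4429/(-16740) = 4429*(-1/16740) = -4429/16740 ≈ -0.26458)
g + 45642 = -4429/16740 + 45642 = 764042651/16740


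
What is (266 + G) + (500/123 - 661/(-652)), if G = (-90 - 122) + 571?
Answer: 50529803/80196 ≈ 630.08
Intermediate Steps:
G = 359 (G = -212 + 571 = 359)
(266 + G) + (500/123 - 661/(-652)) = (266 + 359) + (500/123 - 661/(-652)) = 625 + (500*(1/123) - 661*(-1/652)) = 625 + (500/123 + 661/652) = 625 + 407303/80196 = 50529803/80196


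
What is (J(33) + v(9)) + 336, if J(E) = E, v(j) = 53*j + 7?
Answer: 853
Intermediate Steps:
v(j) = 7 + 53*j
(J(33) + v(9)) + 336 = (33 + (7 + 53*9)) + 336 = (33 + (7 + 477)) + 336 = (33 + 484) + 336 = 517 + 336 = 853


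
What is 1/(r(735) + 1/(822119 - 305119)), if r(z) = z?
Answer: 517000/379995001 ≈ 0.0013605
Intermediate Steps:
1/(r(735) + 1/(822119 - 305119)) = 1/(735 + 1/(822119 - 305119)) = 1/(735 + 1/517000) = 1/(379995001/517000) = 517000/379995001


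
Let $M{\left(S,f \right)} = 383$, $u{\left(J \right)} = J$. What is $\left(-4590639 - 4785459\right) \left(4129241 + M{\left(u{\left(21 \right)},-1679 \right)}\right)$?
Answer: $-38719759327152$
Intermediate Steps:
$\left(-4590639 - 4785459\right) \left(4129241 + M{\left(u{\left(21 \right)},-1679 \right)}\right) = \left(-4590639 - 4785459\right) \left(4129241 + 383\right) = \left(-9376098\right) 4129624 = -38719759327152$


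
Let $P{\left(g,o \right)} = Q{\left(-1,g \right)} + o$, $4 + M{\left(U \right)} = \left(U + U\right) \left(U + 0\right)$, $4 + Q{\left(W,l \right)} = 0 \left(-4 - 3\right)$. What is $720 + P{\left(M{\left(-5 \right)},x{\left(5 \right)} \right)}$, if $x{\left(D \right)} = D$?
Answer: $721$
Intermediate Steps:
$Q{\left(W,l \right)} = -4$ ($Q{\left(W,l \right)} = -4 + 0 \left(-4 - 3\right) = -4 + 0 \left(-7\right) = -4 + 0 = -4$)
$M{\left(U \right)} = -4 + 2 U^{2}$ ($M{\left(U \right)} = -4 + \left(U + U\right) \left(U + 0\right) = -4 + 2 U U = -4 + 2 U^{2}$)
$P{\left(g,o \right)} = -4 + o$
$720 + P{\left(M{\left(-5 \right)},x{\left(5 \right)} \right)} = 720 + \left(-4 + 5\right) = 720 + 1 = 721$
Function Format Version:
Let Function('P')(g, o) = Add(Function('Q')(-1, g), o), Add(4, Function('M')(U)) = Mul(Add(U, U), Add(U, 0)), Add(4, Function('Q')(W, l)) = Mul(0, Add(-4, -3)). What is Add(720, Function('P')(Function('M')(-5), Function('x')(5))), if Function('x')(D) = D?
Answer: 721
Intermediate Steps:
Function('Q')(W, l) = -4 (Function('Q')(W, l) = Add(-4, Mul(0, Add(-4, -3))) = Add(-4, Mul(0, -7)) = Add(-4, 0) = -4)
Function('M')(U) = Add(-4, Mul(2, Pow(U, 2))) (Function('M')(U) = Add(-4, Mul(Add(U, U), Add(U, 0))) = Add(-4, Mul(Mul(2, U), U)) = Add(-4, Mul(2, Pow(U, 2))))
Function('P')(g, o) = Add(-4, o)
Add(720, Function('P')(Function('M')(-5), Function('x')(5))) = Add(720, Add(-4, 5)) = Add(720, 1) = 721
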